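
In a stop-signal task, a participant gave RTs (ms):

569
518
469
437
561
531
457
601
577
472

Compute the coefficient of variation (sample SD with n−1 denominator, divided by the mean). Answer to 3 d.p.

0.111

n = 10, Σ = 5192, M = 519.2000
Σ(x−M)² = 29773.600; s = √(29773.600/9) = 57.5168
CV = 57.5168 / 519.2000 = 0.11078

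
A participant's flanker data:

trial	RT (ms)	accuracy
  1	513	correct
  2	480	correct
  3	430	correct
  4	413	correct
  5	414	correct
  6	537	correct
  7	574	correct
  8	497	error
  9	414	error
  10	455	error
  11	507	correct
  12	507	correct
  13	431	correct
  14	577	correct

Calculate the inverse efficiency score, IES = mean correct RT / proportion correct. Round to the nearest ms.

623 ms

Correct trials (n=11): 513, 480, 430, 413, 414, 537, 574, 507, 507, 431, 577
Mean correct RT = 5383/11 = 489.3636 ms
Proportion correct = 11/14
IES = 489.3636 / (11/14) = 622.826 ms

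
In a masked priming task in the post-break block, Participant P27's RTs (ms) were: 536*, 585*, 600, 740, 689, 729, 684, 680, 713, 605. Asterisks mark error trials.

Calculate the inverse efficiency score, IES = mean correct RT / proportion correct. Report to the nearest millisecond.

Correct trials (n=8): 600, 740, 689, 729, 684, 680, 713, 605
Mean correct RT = 5440/8 = 680.0000 ms
Proportion correct = 8/10
IES = 680.0000 / (8/10) = 850.000 ms

850 ms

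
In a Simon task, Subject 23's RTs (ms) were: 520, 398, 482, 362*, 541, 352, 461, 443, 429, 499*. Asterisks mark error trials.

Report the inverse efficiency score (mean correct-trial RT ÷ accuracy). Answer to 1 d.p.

Correct trials (n=8): 520, 398, 482, 541, 352, 461, 443, 429
Mean correct RT = 3626/8 = 453.2500 ms
Proportion correct = 8/10
IES = 453.2500 / (8/10) = 566.562 ms

566.6 ms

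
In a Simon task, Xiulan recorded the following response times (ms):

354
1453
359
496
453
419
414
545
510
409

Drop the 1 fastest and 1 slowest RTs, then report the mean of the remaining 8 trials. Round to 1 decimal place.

Sorted: 354, 359, 409, 414, 419, 453, 496, 510, 545, 1453
Drop lowest 1 (354) and highest 1 (1453)
Remaining (n=8): Σ = 3605, mean = 3605/8 = 450.625

450.6 ms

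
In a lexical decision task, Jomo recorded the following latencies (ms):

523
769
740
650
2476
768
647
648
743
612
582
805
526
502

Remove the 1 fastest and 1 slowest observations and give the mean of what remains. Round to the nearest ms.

Sorted: 502, 523, 526, 582, 612, 647, 648, 650, 740, 743, 768, 769, 805, 2476
Drop lowest 1 (502) and highest 1 (2476)
Remaining (n=12): Σ = 8013, mean = 8013/12 = 667.750

668 ms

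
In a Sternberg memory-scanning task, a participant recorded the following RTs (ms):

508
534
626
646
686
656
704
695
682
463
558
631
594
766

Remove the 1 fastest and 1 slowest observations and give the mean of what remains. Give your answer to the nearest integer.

Sorted: 463, 508, 534, 558, 594, 626, 631, 646, 656, 682, 686, 695, 704, 766
Drop lowest 1 (463) and highest 1 (766)
Remaining (n=12): Σ = 7520, mean = 7520/12 = 626.667

627 ms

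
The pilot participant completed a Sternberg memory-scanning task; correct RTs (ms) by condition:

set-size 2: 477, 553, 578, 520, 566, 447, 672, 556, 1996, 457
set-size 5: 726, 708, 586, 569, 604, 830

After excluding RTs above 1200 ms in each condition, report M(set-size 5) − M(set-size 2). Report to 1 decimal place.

134.3 ms

set-size 2: exclude 1996
M(set-size 2) = 4826/9 = 536.222
M(set-size 5) = 4023/6 = 670.500
Difference = 670.500 − 536.222 = 134.278 ms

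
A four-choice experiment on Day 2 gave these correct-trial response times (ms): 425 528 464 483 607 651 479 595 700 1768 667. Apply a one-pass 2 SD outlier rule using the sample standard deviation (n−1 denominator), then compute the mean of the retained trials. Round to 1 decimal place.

559.9 ms

n = 11, ΣRT = 7367, M = 669.727
Σ(x−M)² = 1410542.18; s = √(1410542.18/10) = 375.572
Cutoffs: 669.727 ± 2·375.572 → [-81.4, 1420.9]
Outside: 1768 → excluded.
Retained (n=10): Σ = 5599, mean = 5599/10 = 559.900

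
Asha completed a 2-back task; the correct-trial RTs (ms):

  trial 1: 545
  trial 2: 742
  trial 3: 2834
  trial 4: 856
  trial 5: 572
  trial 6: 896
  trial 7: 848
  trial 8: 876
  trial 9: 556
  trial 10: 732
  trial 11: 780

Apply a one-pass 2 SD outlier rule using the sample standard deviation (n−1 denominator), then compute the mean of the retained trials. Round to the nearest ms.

740 ms

n = 11, ΣRT = 10237, M = 930.636
Σ(x−M)² = 4154796.55; s = √(4154796.55/10) = 644.577
Cutoffs: 930.636 ± 2·644.577 → [-358.5, 2219.8]
Outside: 2834 → excluded.
Retained (n=10): Σ = 7403, mean = 7403/10 = 740.300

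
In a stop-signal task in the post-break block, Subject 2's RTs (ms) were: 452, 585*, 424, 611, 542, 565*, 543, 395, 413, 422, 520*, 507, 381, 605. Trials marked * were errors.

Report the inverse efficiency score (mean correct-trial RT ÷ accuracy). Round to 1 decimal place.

612.6 ms

Correct trials (n=11): 452, 424, 611, 542, 543, 395, 413, 422, 507, 381, 605
Mean correct RT = 5295/11 = 481.3636 ms
Proportion correct = 11/14
IES = 481.3636 / (11/14) = 612.645 ms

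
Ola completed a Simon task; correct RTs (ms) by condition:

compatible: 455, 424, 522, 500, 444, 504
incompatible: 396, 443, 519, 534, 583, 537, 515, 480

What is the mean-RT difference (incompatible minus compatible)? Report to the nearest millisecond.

M(compatible) = 2849/6 = 474.833
M(incompatible) = 4007/8 = 500.875
Difference = 500.875 − 474.833 = 26.042 ms

26 ms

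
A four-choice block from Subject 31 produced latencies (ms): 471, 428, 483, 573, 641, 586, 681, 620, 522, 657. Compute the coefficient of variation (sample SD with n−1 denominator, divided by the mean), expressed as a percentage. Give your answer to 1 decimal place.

15.3%

n = 10, Σ = 5662, M = 566.2000
Σ(x−M)² = 67389.600; s = √(67389.600/9) = 86.5317
CV = 86.5317 / 566.2000 = 0.15283 = 15.283%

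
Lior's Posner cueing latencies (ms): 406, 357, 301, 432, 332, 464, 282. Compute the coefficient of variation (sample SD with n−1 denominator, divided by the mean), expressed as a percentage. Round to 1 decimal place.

18.6%

n = 7, Σ = 2574, M = 367.7143
Σ(x−M)² = 28057.429; s = √(28057.429/6) = 68.3830
CV = 68.3830 / 367.7143 = 0.18597 = 18.597%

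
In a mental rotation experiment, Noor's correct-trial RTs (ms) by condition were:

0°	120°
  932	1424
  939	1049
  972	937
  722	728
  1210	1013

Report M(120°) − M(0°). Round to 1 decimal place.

M(0°) = 4775/5 = 955.000
M(120°) = 5151/5 = 1030.200
Difference = 1030.200 − 955.000 = 75.200 ms

75.2 ms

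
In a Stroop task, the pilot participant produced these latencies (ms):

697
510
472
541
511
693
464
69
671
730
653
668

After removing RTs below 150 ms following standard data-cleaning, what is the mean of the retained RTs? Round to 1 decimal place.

Excluded: 69
Retained (n=11): Σ = 6610
Mean = 6610/11 = 600.9091

600.9 ms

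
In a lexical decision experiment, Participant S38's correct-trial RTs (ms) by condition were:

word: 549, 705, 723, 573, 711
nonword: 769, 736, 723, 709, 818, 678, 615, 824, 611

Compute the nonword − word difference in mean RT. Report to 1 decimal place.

68.1 ms

M(word) = 3261/5 = 652.200
M(nonword) = 6483/9 = 720.333
Difference = 720.333 − 652.200 = 68.133 ms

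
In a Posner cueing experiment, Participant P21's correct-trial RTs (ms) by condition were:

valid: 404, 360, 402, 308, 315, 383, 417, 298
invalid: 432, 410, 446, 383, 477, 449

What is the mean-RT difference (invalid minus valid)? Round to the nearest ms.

72 ms

M(valid) = 2887/8 = 360.875
M(invalid) = 2597/6 = 432.833
Difference = 432.833 − 360.875 = 71.958 ms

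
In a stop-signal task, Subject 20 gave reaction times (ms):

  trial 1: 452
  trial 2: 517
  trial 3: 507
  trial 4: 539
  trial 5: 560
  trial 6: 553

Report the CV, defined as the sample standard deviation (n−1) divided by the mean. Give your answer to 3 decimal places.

n = 6, Σ = 3128, M = 521.3333
Σ(x−M)² = 7841.333; s = √(7841.333/5) = 39.6013
CV = 39.6013 / 521.3333 = 0.07596

0.076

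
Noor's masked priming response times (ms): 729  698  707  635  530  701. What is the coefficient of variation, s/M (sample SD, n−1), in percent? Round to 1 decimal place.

11.1%

n = 6, Σ = 4000, M = 666.6667
Σ(x−M)² = 27353.333; s = √(27353.333/5) = 73.9640
CV = 73.9640 / 666.6667 = 0.11095 = 11.095%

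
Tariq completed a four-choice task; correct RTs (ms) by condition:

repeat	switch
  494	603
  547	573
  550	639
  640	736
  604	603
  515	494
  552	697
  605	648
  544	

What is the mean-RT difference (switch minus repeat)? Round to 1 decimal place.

M(repeat) = 5051/9 = 561.222
M(switch) = 4993/8 = 624.125
Difference = 624.125 − 561.222 = 62.903 ms

62.9 ms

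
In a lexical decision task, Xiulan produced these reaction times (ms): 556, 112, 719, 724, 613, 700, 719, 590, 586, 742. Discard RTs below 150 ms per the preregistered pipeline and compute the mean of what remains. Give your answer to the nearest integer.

Excluded: 112
Retained (n=9): Σ = 5949
Mean = 5949/9 = 661.0000

661 ms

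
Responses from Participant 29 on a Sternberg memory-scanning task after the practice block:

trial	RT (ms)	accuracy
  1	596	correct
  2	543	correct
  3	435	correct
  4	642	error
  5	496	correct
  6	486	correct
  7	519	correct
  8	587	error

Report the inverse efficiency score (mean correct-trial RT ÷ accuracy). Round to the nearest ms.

683 ms

Correct trials (n=6): 596, 543, 435, 496, 486, 519
Mean correct RT = 3075/6 = 512.5000 ms
Proportion correct = 6/8
IES = 512.5000 / (6/8) = 683.333 ms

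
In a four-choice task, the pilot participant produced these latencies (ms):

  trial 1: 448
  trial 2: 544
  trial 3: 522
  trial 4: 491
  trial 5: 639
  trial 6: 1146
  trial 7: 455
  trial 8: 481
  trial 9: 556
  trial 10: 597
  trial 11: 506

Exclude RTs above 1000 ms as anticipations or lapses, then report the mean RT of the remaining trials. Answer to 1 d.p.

523.9 ms

Excluded: 1146
Retained (n=10): Σ = 5239
Mean = 5239/10 = 523.9000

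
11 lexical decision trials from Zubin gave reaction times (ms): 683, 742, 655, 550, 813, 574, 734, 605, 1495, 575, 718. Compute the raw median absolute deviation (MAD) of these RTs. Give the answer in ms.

78 ms

Sorted: 550, 574, 575, 605, 655, 683, 718, 734, 742, 813, 1495 → median = 683
|x − 683|: 0, 59, 28, 133, 130, 109, 51, 78, 812, 108, 35
Sorted deviations: 0, 28, 35, 51, 59, 78, 108, 109, 130, 133, 812 → MAD = 78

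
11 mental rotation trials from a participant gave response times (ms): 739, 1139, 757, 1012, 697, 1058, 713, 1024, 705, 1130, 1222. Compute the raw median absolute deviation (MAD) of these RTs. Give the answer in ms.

210 ms

Sorted: 697, 705, 713, 739, 757, 1012, 1024, 1058, 1130, 1139, 1222 → median = 1012
|x − 1012|: 273, 127, 255, 0, 315, 46, 299, 12, 307, 118, 210
Sorted deviations: 0, 12, 46, 118, 127, 210, 255, 273, 299, 307, 315 → MAD = 210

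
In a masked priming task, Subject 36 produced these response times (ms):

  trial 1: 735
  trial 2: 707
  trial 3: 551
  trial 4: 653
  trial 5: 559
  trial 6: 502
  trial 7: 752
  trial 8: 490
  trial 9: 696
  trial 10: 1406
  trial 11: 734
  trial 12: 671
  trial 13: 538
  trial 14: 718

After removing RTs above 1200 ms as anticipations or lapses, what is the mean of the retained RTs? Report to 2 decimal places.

638.92 ms

Excluded: 1406
Retained (n=13): Σ = 8306
Mean = 8306/13 = 638.9231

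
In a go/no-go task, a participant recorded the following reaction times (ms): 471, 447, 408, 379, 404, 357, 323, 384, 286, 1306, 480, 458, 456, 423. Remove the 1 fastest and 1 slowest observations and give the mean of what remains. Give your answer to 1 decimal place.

415.8 ms

Sorted: 286, 323, 357, 379, 384, 404, 408, 423, 447, 456, 458, 471, 480, 1306
Drop lowest 1 (286) and highest 1 (1306)
Remaining (n=12): Σ = 4990, mean = 4990/12 = 415.833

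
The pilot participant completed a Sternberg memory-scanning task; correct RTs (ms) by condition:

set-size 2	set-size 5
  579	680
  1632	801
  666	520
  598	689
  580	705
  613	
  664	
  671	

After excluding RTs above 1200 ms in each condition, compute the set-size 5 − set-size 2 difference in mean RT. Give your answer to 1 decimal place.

54.6 ms

set-size 2: exclude 1632
M(set-size 2) = 4371/7 = 624.429
M(set-size 5) = 3395/5 = 679.000
Difference = 679.000 − 624.429 = 54.571 ms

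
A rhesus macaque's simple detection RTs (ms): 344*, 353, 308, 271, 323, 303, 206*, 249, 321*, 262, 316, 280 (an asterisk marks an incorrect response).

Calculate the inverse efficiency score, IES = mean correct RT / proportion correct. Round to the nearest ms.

395 ms

Correct trials (n=9): 353, 308, 271, 323, 303, 249, 262, 316, 280
Mean correct RT = 2665/9 = 296.1111 ms
Proportion correct = 9/12
IES = 296.1111 / (9/12) = 394.815 ms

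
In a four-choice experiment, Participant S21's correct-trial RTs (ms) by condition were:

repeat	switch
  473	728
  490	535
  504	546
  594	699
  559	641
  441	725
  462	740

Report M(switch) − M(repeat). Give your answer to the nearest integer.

M(repeat) = 3523/7 = 503.286
M(switch) = 4614/7 = 659.143
Difference = 659.143 − 503.286 = 155.857 ms

156 ms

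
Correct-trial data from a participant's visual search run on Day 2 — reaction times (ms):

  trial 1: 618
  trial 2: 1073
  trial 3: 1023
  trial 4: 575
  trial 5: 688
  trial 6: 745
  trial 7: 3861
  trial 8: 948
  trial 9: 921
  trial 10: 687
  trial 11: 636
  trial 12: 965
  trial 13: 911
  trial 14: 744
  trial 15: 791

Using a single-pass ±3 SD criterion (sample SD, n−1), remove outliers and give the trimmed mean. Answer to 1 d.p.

n = 15, ΣRT = 15186, M = 1012.400
Σ(x−M)² = 9035563.60; s = √(9035563.60/14) = 803.366
Cutoffs: 1012.400 ± 3·803.366 → [-1397.7, 3422.5]
Outside: 3861 → excluded.
Retained (n=14): Σ = 11325, mean = 11325/14 = 808.929

808.9 ms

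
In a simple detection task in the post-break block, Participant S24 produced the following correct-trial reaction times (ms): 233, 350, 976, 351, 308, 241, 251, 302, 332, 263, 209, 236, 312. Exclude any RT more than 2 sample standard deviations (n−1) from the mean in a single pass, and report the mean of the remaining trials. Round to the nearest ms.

282 ms

n = 13, ΣRT = 4364, M = 335.692
Σ(x−M)² = 470868.77; s = √(470868.77/12) = 198.089
Cutoffs: 335.692 ± 2·198.089 → [-60.5, 731.9]
Outside: 976 → excluded.
Retained (n=12): Σ = 3388, mean = 3388/12 = 282.333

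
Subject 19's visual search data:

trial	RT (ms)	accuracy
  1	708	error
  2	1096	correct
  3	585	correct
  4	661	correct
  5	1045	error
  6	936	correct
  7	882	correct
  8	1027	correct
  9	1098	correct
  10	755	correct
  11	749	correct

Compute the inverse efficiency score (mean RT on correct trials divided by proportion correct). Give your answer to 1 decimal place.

1057.8 ms

Correct trials (n=9): 1096, 585, 661, 936, 882, 1027, 1098, 755, 749
Mean correct RT = 7789/9 = 865.4444 ms
Proportion correct = 9/11
IES = 865.4444 / (9/11) = 1057.765 ms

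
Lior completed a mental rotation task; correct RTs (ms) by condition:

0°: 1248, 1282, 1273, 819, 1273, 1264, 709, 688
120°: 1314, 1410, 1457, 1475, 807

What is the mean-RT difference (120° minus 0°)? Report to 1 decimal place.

M(0°) = 8556/8 = 1069.500
M(120°) = 6463/5 = 1292.600
Difference = 1292.600 − 1069.500 = 223.100 ms

223.1 ms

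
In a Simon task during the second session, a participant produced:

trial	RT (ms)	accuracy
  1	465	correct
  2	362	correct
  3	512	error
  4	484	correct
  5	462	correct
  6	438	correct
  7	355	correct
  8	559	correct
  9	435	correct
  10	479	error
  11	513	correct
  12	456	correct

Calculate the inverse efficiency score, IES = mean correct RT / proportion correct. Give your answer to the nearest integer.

Correct trials (n=10): 465, 362, 484, 462, 438, 355, 559, 435, 513, 456
Mean correct RT = 4529/10 = 452.9000 ms
Proportion correct = 10/12
IES = 452.9000 / (10/12) = 543.480 ms

543 ms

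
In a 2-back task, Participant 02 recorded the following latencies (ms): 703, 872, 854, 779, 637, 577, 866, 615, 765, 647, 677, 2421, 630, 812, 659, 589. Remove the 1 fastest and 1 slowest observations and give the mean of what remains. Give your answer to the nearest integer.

Sorted: 577, 589, 615, 630, 637, 647, 659, 677, 703, 765, 779, 812, 854, 866, 872, 2421
Drop lowest 1 (577) and highest 1 (2421)
Remaining (n=14): Σ = 10105, mean = 10105/14 = 721.786

722 ms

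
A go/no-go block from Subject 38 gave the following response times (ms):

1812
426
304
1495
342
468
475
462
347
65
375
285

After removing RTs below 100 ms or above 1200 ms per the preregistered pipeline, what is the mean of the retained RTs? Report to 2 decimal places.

387.11 ms

Excluded: 65, 1495, 1812
Retained (n=9): Σ = 3484
Mean = 3484/9 = 387.1111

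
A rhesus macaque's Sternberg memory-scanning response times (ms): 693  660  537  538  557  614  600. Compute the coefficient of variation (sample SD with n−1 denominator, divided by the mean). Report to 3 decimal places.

n = 7, Σ = 4199, M = 599.8571
Σ(x−M)² = 22106.857; s = √(22106.857/6) = 60.6999
CV = 60.6999 / 599.8571 = 0.10119

0.101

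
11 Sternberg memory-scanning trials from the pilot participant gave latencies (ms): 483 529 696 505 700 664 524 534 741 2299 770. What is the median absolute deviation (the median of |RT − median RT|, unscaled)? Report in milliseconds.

130 ms

Sorted: 483, 505, 524, 529, 534, 664, 696, 700, 741, 770, 2299 → median = 664
|x − 664|: 181, 135, 32, 159, 36, 0, 140, 130, 77, 1635, 106
Sorted deviations: 0, 32, 36, 77, 106, 130, 135, 140, 159, 181, 1635 → MAD = 130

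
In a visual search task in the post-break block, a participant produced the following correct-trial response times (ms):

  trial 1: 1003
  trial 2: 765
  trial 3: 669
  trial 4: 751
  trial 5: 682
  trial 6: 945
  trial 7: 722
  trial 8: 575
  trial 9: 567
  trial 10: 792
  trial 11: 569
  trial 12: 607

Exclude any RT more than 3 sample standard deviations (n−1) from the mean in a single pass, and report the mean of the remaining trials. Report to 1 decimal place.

n = 12, ΣRT = 8647, M = 720.583
Σ(x−M)² = 222932.92; s = √(222932.92/11) = 142.361
Cutoffs: 720.583 ± 3·142.361 → [293.5, 1147.7]
No RTs fall outside the cutoffs; all 12 retained. Mean = 8647/12 = 720.583

720.6 ms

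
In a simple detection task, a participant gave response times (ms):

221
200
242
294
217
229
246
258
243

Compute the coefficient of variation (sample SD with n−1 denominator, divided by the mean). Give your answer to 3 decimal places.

n = 9, Σ = 2150, M = 238.8889
Σ(x−M)² = 5888.889; s = √(5888.889/8) = 27.1314
CV = 27.1314 / 238.8889 = 0.11357

0.114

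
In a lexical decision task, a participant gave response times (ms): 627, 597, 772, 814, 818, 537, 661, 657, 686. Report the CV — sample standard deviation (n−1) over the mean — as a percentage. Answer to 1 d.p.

n = 9, Σ = 6169, M = 685.4444
Σ(x−M)² = 76270.222; s = √(76270.222/8) = 97.6411
CV = 97.6411 / 685.4444 = 0.14245 = 14.245%

14.2%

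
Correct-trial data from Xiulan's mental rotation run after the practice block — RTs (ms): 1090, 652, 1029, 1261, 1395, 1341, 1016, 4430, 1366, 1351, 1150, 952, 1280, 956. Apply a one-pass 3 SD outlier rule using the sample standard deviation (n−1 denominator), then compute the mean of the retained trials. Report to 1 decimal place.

1141.5 ms

n = 14, ΣRT = 19269, M = 1376.357
Σ(x−M)² = 10614899.21; s = √(10614899.21/13) = 903.621
Cutoffs: 1376.357 ± 3·903.621 → [-1334.5, 4087.2]
Outside: 4430 → excluded.
Retained (n=13): Σ = 14839, mean = 14839/13 = 1141.462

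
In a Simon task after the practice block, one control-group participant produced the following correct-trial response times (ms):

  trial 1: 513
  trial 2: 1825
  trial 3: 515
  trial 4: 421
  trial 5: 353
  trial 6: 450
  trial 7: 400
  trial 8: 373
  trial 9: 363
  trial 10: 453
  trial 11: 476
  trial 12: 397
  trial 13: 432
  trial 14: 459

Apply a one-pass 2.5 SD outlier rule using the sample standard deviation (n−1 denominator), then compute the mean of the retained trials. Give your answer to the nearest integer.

n = 14, ΣRT = 7430, M = 530.714
Σ(x−M)² = 1837758.86; s = √(1837758.86/13) = 375.987
Cutoffs: 530.714 ± 2.5·375.987 → [-409.3, 1470.7]
Outside: 1825 → excluded.
Retained (n=13): Σ = 5605, mean = 5605/13 = 431.154

431 ms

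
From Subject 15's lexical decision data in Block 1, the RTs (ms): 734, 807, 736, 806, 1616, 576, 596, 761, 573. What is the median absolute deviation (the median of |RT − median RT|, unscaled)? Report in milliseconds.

71 ms

Sorted: 573, 576, 596, 734, 736, 761, 806, 807, 1616 → median = 736
|x − 736|: 2, 71, 0, 70, 880, 160, 140, 25, 163
Sorted deviations: 0, 2, 25, 70, 71, 140, 160, 163, 880 → MAD = 71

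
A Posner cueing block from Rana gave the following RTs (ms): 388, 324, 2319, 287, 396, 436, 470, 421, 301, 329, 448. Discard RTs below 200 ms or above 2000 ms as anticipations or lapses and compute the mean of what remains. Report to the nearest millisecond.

380 ms

Excluded: 2319
Retained (n=10): Σ = 3800
Mean = 3800/10 = 380.0000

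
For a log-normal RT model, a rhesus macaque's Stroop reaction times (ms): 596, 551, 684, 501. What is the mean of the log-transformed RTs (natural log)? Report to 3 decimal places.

6.362

ln(RT): 6.3902, 6.3117, 6.5280, 6.2166
Σ ln(RT) = 25.4465
Mean = 25.4465/4 = 6.36163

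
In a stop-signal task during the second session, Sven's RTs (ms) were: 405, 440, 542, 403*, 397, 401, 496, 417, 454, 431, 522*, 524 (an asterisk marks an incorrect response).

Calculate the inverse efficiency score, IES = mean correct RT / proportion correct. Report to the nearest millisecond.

541 ms

Correct trials (n=10): 405, 440, 542, 397, 401, 496, 417, 454, 431, 524
Mean correct RT = 4507/10 = 450.7000 ms
Proportion correct = 10/12
IES = 450.7000 / (10/12) = 540.840 ms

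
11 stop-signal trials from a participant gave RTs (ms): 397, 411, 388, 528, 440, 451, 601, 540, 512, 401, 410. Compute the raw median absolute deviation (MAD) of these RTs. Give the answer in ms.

Sorted: 388, 397, 401, 410, 411, 440, 451, 512, 528, 540, 601 → median = 440
|x − 440|: 43, 29, 52, 88, 0, 11, 161, 100, 72, 39, 30
Sorted deviations: 0, 11, 29, 30, 39, 43, 52, 72, 88, 100, 161 → MAD = 43

43 ms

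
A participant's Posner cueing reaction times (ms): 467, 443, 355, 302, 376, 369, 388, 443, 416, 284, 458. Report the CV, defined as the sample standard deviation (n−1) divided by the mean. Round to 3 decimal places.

0.157

n = 11, Σ = 4301, M = 391.0000
Σ(x−M)² = 37682.000; s = √(37682.000/10) = 61.3857
CV = 61.3857 / 391.0000 = 0.15700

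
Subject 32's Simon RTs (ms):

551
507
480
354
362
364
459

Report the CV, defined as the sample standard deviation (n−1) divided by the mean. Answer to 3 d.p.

0.181

n = 7, Σ = 3077, M = 439.5714
Σ(x−M)² = 38025.714; s = √(38025.714/6) = 79.6092
CV = 79.6092 / 439.5714 = 0.18111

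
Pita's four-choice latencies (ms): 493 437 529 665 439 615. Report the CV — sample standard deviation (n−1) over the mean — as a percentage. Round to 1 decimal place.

17.7%

n = 6, Σ = 3178, M = 529.6667
Σ(x−M)² = 43749.333; s = √(43749.333/5) = 93.5407
CV = 93.5407 / 529.6667 = 0.17660 = 17.660%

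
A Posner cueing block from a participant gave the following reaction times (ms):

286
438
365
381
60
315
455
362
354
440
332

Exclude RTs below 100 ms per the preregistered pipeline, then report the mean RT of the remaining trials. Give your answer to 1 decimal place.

372.8 ms

Excluded: 60
Retained (n=10): Σ = 3728
Mean = 3728/10 = 372.8000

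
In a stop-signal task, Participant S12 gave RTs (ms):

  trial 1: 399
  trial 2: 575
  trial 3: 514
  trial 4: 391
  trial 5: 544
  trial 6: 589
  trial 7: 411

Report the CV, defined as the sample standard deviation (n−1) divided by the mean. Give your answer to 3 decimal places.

n = 7, Σ = 3423, M = 489.0000
Σ(x−M)² = 44834.000; s = √(44834.000/6) = 86.4427
CV = 86.4427 / 489.0000 = 0.17677

0.177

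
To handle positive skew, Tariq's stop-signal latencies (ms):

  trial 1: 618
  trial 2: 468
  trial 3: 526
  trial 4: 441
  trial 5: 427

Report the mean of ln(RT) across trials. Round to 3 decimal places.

ln(RT): 6.4265, 6.1485, 6.2653, 6.0890, 6.0568
Σ ln(RT) = 30.9861
Mean = 30.9861/5 = 6.19722

6.197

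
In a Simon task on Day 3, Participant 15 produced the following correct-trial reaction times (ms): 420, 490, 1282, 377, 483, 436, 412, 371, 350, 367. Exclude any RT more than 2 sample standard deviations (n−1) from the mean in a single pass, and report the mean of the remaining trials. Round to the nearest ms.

412 ms

n = 10, ΣRT = 4988, M = 498.800
Σ(x−M)² = 702097.60; s = √(702097.60/9) = 279.304
Cutoffs: 498.800 ± 2·279.304 → [-59.8, 1057.4]
Outside: 1282 → excluded.
Retained (n=9): Σ = 3706, mean = 3706/9 = 411.778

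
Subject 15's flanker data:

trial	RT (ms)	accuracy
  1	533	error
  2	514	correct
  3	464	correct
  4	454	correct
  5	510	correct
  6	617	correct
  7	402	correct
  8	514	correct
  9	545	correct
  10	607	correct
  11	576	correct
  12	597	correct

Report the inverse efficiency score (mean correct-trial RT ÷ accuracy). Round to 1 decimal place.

575.2 ms

Correct trials (n=11): 514, 464, 454, 510, 617, 402, 514, 545, 607, 576, 597
Mean correct RT = 5800/11 = 527.2727 ms
Proportion correct = 11/12
IES = 527.2727 / (11/12) = 575.207 ms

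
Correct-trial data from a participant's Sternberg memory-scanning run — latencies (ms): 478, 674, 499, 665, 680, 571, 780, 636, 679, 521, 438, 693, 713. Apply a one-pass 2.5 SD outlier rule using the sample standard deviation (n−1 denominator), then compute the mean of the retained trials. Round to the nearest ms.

n = 13, ΣRT = 8027, M = 617.462
Σ(x−M)² = 131903.23; s = √(131903.23/12) = 104.842
Cutoffs: 617.462 ± 2.5·104.842 → [355.4, 879.6]
No RTs fall outside the cutoffs; all 13 retained. Mean = 8027/13 = 617.462

617 ms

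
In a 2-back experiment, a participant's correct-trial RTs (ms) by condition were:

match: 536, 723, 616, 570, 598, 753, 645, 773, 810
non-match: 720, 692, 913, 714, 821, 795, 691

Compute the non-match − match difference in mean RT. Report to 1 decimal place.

M(match) = 6024/9 = 669.333
M(non-match) = 5346/7 = 763.714
Difference = 763.714 − 669.333 = 94.381 ms

94.4 ms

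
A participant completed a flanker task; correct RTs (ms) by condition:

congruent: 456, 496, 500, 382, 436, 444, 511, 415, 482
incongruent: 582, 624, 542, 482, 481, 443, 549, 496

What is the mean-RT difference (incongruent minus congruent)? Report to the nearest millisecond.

M(congruent) = 4122/9 = 458.000
M(incongruent) = 4199/8 = 524.875
Difference = 524.875 − 458.000 = 66.875 ms

67 ms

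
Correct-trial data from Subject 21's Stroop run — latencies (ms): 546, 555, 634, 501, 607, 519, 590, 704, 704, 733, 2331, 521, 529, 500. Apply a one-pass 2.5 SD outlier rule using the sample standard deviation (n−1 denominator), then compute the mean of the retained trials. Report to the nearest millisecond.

n = 14, ΣRT = 9974, M = 712.429
Σ(x−M)² = 2902609.43; s = √(2902609.43/13) = 472.523
Cutoffs: 712.429 ± 2.5·472.523 → [-468.9, 1893.7]
Outside: 2331 → excluded.
Retained (n=13): Σ = 7643, mean = 7643/13 = 587.923

588 ms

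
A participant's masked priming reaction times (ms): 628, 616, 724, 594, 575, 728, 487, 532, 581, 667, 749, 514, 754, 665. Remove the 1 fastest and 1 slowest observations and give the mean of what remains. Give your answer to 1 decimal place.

631.1 ms

Sorted: 487, 514, 532, 575, 581, 594, 616, 628, 665, 667, 724, 728, 749, 754
Drop lowest 1 (487) and highest 1 (754)
Remaining (n=12): Σ = 7573, mean = 7573/12 = 631.083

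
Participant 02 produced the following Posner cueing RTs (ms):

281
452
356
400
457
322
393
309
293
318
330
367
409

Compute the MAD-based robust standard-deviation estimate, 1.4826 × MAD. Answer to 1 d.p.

65.2 ms

Sorted: 281, 293, 309, 318, 322, 330, 356, 367, 393, 400, 409, 452, 457 → median = 356
|x − 356| sorted: 0, 11, 26, 34, 37, 38, 44, 47, 53, 63, 75, 96, 101 → MAD = 44
Robust SD ≈ 1.4826 × 44 = 65.234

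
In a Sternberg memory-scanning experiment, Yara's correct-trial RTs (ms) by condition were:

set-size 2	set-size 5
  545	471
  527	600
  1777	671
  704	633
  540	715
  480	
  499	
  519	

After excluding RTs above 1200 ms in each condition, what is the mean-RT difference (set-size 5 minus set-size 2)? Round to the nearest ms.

set-size 2: exclude 1777
M(set-size 2) = 3814/7 = 544.857
M(set-size 5) = 3090/5 = 618.000
Difference = 618.000 − 544.857 = 73.143 ms

73 ms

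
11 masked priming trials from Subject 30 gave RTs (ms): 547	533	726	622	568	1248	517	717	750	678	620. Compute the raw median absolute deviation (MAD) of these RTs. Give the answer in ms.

89 ms

Sorted: 517, 533, 547, 568, 620, 622, 678, 717, 726, 750, 1248 → median = 622
|x − 622|: 75, 89, 104, 0, 54, 626, 105, 95, 128, 56, 2
Sorted deviations: 0, 2, 54, 56, 75, 89, 95, 104, 105, 128, 626 → MAD = 89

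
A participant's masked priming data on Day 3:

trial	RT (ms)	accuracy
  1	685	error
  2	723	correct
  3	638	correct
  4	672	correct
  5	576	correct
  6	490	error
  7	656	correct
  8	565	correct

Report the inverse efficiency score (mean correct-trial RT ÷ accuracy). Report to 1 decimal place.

851.1 ms

Correct trials (n=6): 723, 638, 672, 576, 656, 565
Mean correct RT = 3830/6 = 638.3333 ms
Proportion correct = 6/8
IES = 638.3333 / (6/8) = 851.111 ms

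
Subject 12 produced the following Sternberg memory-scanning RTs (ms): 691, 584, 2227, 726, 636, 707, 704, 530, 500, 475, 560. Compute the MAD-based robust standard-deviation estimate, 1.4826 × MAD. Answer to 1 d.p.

Sorted: 475, 500, 530, 560, 584, 636, 691, 704, 707, 726, 2227 → median = 636
|x − 636| sorted: 0, 52, 55, 68, 71, 76, 90, 106, 136, 161, 1591 → MAD = 76
Robust SD ≈ 1.4826 × 76 = 112.678

112.7 ms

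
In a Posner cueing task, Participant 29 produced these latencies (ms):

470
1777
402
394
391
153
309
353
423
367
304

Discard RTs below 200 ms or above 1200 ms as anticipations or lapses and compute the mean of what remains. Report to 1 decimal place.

Excluded: 153, 1777
Retained (n=9): Σ = 3413
Mean = 3413/9 = 379.2222

379.2 ms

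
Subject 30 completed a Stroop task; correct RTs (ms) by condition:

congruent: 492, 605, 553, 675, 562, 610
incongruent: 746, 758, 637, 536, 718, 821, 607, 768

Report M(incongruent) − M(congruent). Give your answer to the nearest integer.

M(congruent) = 3497/6 = 582.833
M(incongruent) = 5591/8 = 698.875
Difference = 698.875 − 582.833 = 116.042 ms

116 ms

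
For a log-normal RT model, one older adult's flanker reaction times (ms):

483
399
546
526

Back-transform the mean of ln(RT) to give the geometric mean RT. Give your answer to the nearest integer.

485 ms

ln(RT): 6.1800, 5.9890, 6.3026, 6.2653
Mean ln(RT) = 24.7369/4 = 6.18422
Geometric mean = exp(6.18422) = 485.04 ms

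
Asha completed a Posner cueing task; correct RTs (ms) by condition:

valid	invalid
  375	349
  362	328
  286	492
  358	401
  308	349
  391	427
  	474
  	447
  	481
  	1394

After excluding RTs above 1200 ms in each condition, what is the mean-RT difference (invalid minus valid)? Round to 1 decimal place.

69.8 ms

invalid: exclude 1394
M(valid) = 2080/6 = 346.667
M(invalid) = 3748/9 = 416.444
Difference = 416.444 − 346.667 = 69.778 ms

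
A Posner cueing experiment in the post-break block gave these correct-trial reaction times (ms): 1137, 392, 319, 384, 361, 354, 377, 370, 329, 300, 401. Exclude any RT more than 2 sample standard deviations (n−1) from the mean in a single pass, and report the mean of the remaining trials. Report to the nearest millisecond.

n = 11, ΣRT = 4724, M = 429.455
Σ(x−M)² = 560614.73; s = √(560614.73/10) = 236.773
Cutoffs: 429.455 ± 2·236.773 → [-44.1, 903.0]
Outside: 1137 → excluded.
Retained (n=10): Σ = 3587, mean = 3587/10 = 358.700

359 ms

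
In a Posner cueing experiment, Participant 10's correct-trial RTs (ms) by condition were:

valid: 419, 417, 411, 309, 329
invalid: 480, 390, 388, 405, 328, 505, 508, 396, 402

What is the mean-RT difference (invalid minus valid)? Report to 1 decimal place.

45.4 ms

M(valid) = 1885/5 = 377.000
M(invalid) = 3802/9 = 422.444
Difference = 422.444 − 377.000 = 45.444 ms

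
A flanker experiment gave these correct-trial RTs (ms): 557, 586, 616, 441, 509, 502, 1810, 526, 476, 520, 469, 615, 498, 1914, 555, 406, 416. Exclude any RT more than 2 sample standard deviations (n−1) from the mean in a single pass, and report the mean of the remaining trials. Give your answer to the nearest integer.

n = 17, ΣRT = 11416, M = 671.529
Σ(x−M)² = 3277742.24; s = √(3277742.24/16) = 452.613
Cutoffs: 671.529 ± 2·452.613 → [-233.7, 1576.8]
Outside: 1810, 1914 → excluded.
Retained (n=15): Σ = 7692, mean = 7692/15 = 512.800

513 ms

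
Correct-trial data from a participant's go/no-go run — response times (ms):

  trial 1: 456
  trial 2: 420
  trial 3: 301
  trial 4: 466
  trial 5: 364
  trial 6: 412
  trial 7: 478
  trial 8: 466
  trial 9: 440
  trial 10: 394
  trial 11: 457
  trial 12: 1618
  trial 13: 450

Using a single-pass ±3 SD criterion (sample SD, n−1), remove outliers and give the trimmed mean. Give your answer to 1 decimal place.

425.3 ms

n = 13, ΣRT = 6722, M = 517.077
Σ(x−M)² = 1342290.92; s = √(1342290.92/12) = 334.451
Cutoffs: 517.077 ± 3·334.451 → [-486.3, 1520.4]
Outside: 1618 → excluded.
Retained (n=12): Σ = 5104, mean = 5104/12 = 425.333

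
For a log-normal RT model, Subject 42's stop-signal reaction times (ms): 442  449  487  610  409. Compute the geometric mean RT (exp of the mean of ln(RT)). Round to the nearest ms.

ln(RT): 6.0913, 6.1070, 6.1883, 6.4135, 6.0137
Mean ln(RT) = 30.8138/5 = 6.16275
Geometric mean = exp(6.16275) = 474.73 ms

475 ms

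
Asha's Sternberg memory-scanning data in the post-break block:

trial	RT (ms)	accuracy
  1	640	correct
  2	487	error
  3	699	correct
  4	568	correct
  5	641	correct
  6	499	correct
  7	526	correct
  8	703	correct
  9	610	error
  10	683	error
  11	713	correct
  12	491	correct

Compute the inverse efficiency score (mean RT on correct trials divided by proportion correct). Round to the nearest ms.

812 ms

Correct trials (n=9): 640, 699, 568, 641, 499, 526, 703, 713, 491
Mean correct RT = 5480/9 = 608.8889 ms
Proportion correct = 9/12
IES = 608.8889 / (9/12) = 811.852 ms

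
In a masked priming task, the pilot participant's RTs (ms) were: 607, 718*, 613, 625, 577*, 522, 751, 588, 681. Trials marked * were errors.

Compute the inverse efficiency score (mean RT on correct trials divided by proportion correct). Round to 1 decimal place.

805.8 ms

Correct trials (n=7): 607, 613, 625, 522, 751, 588, 681
Mean correct RT = 4387/7 = 626.7143 ms
Proportion correct = 7/9
IES = 626.7143 / (7/9) = 805.776 ms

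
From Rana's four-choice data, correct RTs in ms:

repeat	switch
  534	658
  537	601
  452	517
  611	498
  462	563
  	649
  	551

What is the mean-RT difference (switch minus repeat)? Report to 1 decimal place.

M(repeat) = 2596/5 = 519.200
M(switch) = 4037/7 = 576.714
Difference = 576.714 − 519.200 = 57.514 ms

57.5 ms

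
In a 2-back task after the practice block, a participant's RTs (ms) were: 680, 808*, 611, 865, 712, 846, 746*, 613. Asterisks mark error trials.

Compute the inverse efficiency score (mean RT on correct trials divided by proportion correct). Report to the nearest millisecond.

962 ms

Correct trials (n=6): 680, 611, 865, 712, 846, 613
Mean correct RT = 4327/6 = 721.1667 ms
Proportion correct = 6/8
IES = 721.1667 / (6/8) = 961.556 ms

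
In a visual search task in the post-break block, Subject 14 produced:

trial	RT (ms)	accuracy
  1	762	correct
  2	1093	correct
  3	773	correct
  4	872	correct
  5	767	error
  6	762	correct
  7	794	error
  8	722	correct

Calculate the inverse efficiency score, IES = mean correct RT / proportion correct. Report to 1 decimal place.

1107.6 ms

Correct trials (n=6): 762, 1093, 773, 872, 762, 722
Mean correct RT = 4984/6 = 830.6667 ms
Proportion correct = 6/8
IES = 830.6667 / (6/8) = 1107.556 ms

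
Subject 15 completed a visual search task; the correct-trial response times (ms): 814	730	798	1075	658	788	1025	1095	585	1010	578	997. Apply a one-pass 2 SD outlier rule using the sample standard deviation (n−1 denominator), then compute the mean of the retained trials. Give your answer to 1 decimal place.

846.1 ms

n = 12, ΣRT = 10153, M = 846.083
Σ(x−M)² = 391616.92; s = √(391616.92/11) = 188.684
Cutoffs: 846.083 ± 2·188.684 → [468.7, 1223.5]
No RTs fall outside the cutoffs; all 12 retained. Mean = 10153/12 = 846.083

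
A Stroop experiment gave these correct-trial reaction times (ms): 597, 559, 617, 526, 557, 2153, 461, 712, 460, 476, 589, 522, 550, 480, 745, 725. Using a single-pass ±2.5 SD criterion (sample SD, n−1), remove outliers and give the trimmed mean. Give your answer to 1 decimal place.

n = 16, ΣRT = 10729, M = 670.562
Σ(x−M)² = 2468043.94; s = √(2468043.94/15) = 405.631
Cutoffs: 670.562 ± 2.5·405.631 → [-343.5, 1684.6]
Outside: 2153 → excluded.
Retained (n=15): Σ = 8576, mean = 8576/15 = 571.733

571.7 ms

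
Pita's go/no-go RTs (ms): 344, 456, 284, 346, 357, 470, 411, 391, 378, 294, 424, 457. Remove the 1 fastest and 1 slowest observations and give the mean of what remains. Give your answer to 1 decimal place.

385.8 ms

Sorted: 284, 294, 344, 346, 357, 378, 391, 411, 424, 456, 457, 470
Drop lowest 1 (284) and highest 1 (470)
Remaining (n=10): Σ = 3858, mean = 3858/10 = 385.800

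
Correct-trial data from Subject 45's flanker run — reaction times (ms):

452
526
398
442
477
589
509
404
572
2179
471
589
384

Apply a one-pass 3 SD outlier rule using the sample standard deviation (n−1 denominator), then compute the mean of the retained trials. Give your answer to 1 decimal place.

n = 13, ΣRT = 7992, M = 614.769
Σ(x−M)² = 2709702.31; s = √(2709702.31/12) = 475.193
Cutoffs: 614.769 ± 3·475.193 → [-810.8, 2040.3]
Outside: 2179 → excluded.
Retained (n=12): Σ = 5813, mean = 5813/12 = 484.417

484.4 ms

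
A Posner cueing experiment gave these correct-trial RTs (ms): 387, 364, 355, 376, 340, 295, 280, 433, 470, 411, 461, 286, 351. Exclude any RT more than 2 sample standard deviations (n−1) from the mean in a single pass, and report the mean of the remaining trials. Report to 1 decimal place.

369.9 ms

n = 13, ΣRT = 4809, M = 369.923
Σ(x−M)² = 46558.92; s = √(46558.92/12) = 62.289
Cutoffs: 369.923 ± 2·62.289 → [245.3, 494.5]
No RTs fall outside the cutoffs; all 13 retained. Mean = 4809/13 = 369.923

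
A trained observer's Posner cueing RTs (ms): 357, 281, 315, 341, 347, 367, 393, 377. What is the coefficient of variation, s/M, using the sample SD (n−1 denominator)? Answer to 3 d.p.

n = 8, Σ = 2778, M = 347.2500
Σ(x−M)² = 8931.500; s = √(8931.500/7) = 35.7201
CV = 35.7201 / 347.2500 = 0.10287

0.103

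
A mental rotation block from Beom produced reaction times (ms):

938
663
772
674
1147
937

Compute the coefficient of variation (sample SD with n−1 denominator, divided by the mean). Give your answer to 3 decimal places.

0.219

n = 6, Σ = 5131, M = 855.1667
Σ(x−M)² = 175390.833; s = √(175390.833/5) = 187.2917
CV = 187.2917 / 855.1667 = 0.21901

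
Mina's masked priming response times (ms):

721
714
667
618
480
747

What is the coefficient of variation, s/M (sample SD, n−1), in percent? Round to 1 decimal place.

n = 6, Σ = 3947, M = 657.8333
Σ(x−M)² = 48390.833; s = √(48390.833/5) = 98.3777
CV = 98.3777 / 657.8333 = 0.14955 = 14.955%

15.0%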